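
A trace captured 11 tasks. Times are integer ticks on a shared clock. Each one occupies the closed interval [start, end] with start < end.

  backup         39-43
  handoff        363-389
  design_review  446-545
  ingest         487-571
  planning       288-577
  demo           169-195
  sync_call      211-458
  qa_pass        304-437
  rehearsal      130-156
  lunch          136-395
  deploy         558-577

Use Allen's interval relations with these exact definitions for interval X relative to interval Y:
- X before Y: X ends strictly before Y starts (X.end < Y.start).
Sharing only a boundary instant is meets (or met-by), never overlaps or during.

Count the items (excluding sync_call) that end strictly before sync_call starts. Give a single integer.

Target sync_call = [211, 458].
backup [39, 43] → before → counts.
demo [169, 195] → before → counts.
deploy [558, 577] → after → no.
design_review [446, 545] → overlapped-by → no.
handoff [363, 389] → during → no.
ingest [487, 571] → after → no.
lunch [136, 395] → overlaps → no.
planning [288, 577] → overlapped-by → no.
qa_pass [304, 437] → during → no.
rehearsal [130, 156] → before → counts.
Total: 3.

3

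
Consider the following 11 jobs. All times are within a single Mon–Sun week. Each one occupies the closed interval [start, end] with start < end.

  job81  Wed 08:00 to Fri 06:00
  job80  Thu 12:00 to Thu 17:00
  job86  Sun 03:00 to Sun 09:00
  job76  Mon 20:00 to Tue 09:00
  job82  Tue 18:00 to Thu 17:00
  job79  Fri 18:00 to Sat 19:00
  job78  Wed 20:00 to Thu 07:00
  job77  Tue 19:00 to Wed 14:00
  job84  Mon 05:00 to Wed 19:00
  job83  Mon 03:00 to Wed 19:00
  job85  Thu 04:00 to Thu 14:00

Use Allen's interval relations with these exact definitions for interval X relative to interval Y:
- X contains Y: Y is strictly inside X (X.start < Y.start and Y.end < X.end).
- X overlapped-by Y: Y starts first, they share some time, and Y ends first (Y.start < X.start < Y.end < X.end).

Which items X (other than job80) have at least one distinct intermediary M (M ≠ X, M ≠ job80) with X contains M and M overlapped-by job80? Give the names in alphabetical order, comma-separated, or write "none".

none

Target job80 = [Thu 12:00, Thu 17:00].
Intermediaries M with M overlapped-by job80: none.
Union: none.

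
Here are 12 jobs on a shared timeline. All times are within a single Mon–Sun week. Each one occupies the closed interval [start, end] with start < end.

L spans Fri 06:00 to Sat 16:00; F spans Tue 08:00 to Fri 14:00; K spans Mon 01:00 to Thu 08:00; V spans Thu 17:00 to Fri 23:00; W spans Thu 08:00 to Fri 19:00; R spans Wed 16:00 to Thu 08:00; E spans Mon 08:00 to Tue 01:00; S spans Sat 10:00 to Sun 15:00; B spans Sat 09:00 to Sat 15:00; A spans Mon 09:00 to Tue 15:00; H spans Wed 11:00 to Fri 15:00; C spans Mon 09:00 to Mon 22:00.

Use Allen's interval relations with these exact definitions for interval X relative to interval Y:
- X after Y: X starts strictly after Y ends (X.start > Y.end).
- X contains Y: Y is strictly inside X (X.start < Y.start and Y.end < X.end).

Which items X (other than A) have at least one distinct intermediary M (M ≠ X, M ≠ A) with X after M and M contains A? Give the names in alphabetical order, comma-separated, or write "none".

B, L, S, V

Target A = [Mon 09:00, Tue 15:00].
Intermediaries M with M contains A: K.
Via K — items with X after K: B, L, S, V.
Union: B, L, S, V.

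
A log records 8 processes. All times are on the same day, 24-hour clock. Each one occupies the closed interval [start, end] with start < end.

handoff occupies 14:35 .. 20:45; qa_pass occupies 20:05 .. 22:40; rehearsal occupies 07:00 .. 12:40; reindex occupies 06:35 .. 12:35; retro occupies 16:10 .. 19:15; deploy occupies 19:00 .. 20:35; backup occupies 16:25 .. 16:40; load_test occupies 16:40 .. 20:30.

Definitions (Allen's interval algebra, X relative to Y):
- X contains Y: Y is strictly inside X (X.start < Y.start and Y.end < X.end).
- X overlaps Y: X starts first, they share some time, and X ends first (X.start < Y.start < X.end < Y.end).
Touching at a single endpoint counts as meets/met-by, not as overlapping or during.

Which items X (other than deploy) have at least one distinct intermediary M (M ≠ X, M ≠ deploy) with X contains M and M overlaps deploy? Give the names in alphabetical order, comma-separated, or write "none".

Target deploy = [19:00, 20:35].
Intermediaries M with M overlaps deploy: load_test, retro.
Via load_test — items with X contains load_test: handoff.
Via retro — items with X contains retro: handoff.
Union: handoff.

handoff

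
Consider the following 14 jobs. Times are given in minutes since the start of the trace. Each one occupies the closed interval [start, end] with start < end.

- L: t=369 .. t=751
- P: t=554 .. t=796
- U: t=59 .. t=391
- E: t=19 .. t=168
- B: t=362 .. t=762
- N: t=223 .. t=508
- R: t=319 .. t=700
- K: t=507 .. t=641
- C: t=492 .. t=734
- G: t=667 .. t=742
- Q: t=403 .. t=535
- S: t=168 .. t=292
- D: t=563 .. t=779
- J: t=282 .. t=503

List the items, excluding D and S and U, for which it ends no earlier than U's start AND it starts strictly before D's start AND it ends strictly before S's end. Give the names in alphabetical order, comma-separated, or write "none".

E

Conditions: its end is no earlier than U's start (X.end >= t=59) AND its start is strictly before D's start (X.start < t=563) AND its end is strictly before S's end (X.end < t=292).
B: end t=762 >= t=59? ✓; start t=362 < t=563? ✓; end t=762 < t=292? ✗ → no.
C: end t=734 >= t=59? ✓; start t=492 < t=563? ✓; end t=734 < t=292? ✗ → no.
E: end t=168 >= t=59? ✓; start t=19 < t=563? ✓; end t=168 < t=292? ✓ → yes.
G: end t=742 >= t=59? ✓; start t=667 < t=563? ✗; end t=742 < t=292? ✗ → no.
J: end t=503 >= t=59? ✓; start t=282 < t=563? ✓; end t=503 < t=292? ✗ → no.
K: end t=641 >= t=59? ✓; start t=507 < t=563? ✓; end t=641 < t=292? ✗ → no.
L: end t=751 >= t=59? ✓; start t=369 < t=563? ✓; end t=751 < t=292? ✗ → no.
N: end t=508 >= t=59? ✓; start t=223 < t=563? ✓; end t=508 < t=292? ✗ → no.
P: end t=796 >= t=59? ✓; start t=554 < t=563? ✓; end t=796 < t=292? ✗ → no.
Q: end t=535 >= t=59? ✓; start t=403 < t=563? ✓; end t=535 < t=292? ✗ → no.
R: end t=700 >= t=59? ✓; start t=319 < t=563? ✓; end t=700 < t=292? ✗ → no.
Result: E.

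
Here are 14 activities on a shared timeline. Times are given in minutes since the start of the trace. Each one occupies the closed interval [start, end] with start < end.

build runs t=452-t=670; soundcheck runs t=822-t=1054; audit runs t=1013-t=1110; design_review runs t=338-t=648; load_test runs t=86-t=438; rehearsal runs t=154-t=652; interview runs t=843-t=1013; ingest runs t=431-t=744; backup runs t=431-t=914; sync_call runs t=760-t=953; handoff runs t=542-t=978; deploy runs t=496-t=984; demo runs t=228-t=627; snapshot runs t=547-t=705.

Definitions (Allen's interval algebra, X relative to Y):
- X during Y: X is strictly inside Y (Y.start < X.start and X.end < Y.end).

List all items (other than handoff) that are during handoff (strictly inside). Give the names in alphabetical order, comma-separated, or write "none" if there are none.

snapshot, sync_call

Target handoff = [t=542, t=978].
audit [t=1013, t=1110] → after → no.
backup [t=431, t=914] → overlaps → no.
build [t=452, t=670] → overlaps → no.
demo [t=228, t=627] → overlaps → no.
deploy [t=496, t=984] → contains → no.
design_review [t=338, t=648] → overlaps → no.
ingest [t=431, t=744] → overlaps → no.
interview [t=843, t=1013] → overlapped-by → no.
load_test [t=86, t=438] → before → no.
rehearsal [t=154, t=652] → overlaps → no.
snapshot [t=547, t=705] → during → yes.
soundcheck [t=822, t=1054] → overlapped-by → no.
sync_call [t=760, t=953] → during → yes.
Result: snapshot, sync_call.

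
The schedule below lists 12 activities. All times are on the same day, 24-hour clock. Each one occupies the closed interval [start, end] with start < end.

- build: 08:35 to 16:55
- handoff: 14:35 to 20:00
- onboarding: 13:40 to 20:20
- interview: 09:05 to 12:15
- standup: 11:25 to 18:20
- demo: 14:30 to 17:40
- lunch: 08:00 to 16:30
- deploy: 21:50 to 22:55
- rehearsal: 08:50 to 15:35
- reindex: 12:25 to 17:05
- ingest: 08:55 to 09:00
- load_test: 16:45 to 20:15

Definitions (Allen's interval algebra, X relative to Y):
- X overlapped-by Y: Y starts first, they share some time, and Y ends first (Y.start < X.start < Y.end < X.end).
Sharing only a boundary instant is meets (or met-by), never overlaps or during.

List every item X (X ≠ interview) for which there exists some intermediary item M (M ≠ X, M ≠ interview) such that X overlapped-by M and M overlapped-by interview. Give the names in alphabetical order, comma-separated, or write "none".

Target interview = [09:05, 12:15].
Intermediaries M with M overlapped-by interview: standup.
Via standup — items with X overlapped-by standup: handoff, load_test, onboarding.
Union: handoff, load_test, onboarding.

handoff, load_test, onboarding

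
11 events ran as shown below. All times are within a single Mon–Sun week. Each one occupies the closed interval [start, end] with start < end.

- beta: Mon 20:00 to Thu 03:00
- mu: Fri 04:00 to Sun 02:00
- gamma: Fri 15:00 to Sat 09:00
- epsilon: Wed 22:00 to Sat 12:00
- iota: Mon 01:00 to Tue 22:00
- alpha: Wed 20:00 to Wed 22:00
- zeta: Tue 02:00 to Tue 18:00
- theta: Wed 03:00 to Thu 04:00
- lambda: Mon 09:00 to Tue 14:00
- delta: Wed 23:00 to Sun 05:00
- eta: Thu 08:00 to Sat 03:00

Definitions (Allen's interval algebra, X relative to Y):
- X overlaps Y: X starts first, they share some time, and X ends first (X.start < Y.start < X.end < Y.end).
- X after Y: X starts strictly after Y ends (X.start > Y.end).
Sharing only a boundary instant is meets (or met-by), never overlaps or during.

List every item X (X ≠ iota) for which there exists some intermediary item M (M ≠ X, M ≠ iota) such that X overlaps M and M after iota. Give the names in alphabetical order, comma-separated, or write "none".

beta, epsilon, eta, theta

Target iota = [Mon 01:00, Tue 22:00].
Intermediaries M with M after iota: alpha, delta, epsilon, eta, gamma, mu, theta.
Via alpha — items with X overlaps alpha: none.
Via delta — items with X overlaps delta: beta, epsilon, theta.
Via epsilon — items with X overlaps epsilon: beta, theta.
Via eta — items with X overlaps eta: none.
Via gamma — items with X overlaps gamma: eta.
Via mu — items with X overlaps mu: epsilon, eta.
Via theta — items with X overlaps theta: beta.
Union: beta, epsilon, eta, theta.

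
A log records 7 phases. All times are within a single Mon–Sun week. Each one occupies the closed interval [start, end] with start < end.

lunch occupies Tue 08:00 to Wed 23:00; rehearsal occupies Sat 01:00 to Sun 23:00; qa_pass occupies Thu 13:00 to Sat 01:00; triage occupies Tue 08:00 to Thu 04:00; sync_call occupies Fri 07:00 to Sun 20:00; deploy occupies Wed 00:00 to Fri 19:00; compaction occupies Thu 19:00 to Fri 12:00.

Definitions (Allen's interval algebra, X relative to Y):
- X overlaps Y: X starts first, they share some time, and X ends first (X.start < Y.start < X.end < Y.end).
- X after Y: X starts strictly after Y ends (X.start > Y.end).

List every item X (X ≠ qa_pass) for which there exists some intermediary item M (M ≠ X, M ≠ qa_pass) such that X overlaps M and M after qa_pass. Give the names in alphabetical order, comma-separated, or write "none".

none

Target qa_pass = [Thu 13:00, Sat 01:00].
Intermediaries M with M after qa_pass: none.
Union: none.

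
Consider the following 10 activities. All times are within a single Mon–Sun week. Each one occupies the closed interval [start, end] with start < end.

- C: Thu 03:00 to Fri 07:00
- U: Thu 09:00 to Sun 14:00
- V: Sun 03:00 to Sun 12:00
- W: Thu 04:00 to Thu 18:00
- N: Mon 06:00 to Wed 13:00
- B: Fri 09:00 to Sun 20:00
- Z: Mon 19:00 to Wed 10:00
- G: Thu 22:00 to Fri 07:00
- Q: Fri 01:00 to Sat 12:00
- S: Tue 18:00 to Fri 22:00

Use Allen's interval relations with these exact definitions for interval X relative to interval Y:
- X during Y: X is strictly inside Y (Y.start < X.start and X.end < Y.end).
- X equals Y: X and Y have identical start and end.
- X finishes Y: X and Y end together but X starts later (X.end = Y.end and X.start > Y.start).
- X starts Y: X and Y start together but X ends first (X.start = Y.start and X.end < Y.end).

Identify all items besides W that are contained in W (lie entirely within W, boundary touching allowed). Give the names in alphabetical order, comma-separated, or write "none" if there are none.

Target W = [Thu 04:00, Thu 18:00].
B [Fri 09:00, Sun 20:00] → after → no.
C [Thu 03:00, Fri 07:00] → contains → no.
G [Thu 22:00, Fri 07:00] → after → no.
N [Mon 06:00, Wed 13:00] → before → no.
Q [Fri 01:00, Sat 12:00] → after → no.
S [Tue 18:00, Fri 22:00] → contains → no.
U [Thu 09:00, Sun 14:00] → overlapped-by → no.
V [Sun 03:00, Sun 12:00] → after → no.
Z [Mon 19:00, Wed 10:00] → before → no.
Result: none.

none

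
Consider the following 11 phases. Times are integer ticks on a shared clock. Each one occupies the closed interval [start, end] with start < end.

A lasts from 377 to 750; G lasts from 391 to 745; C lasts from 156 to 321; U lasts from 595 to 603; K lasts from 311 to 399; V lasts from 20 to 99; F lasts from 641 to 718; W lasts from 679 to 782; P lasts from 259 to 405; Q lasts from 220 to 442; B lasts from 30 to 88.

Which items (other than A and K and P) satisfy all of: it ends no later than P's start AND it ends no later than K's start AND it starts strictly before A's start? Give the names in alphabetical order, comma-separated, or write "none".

B, V

Conditions: its end is no later than P's start (X.end <= 259) AND its end is no later than K's start (X.end <= 311) AND its start is strictly before A's start (X.start < 377).
B: end 88 <= 259? ✓; end 88 <= 311? ✓; start 30 < 377? ✓ → yes.
C: end 321 <= 259? ✗; end 321 <= 311? ✗; start 156 < 377? ✓ → no.
F: end 718 <= 259? ✗; end 718 <= 311? ✗; start 641 < 377? ✗ → no.
G: end 745 <= 259? ✗; end 745 <= 311? ✗; start 391 < 377? ✗ → no.
Q: end 442 <= 259? ✗; end 442 <= 311? ✗; start 220 < 377? ✓ → no.
U: end 603 <= 259? ✗; end 603 <= 311? ✗; start 595 < 377? ✗ → no.
V: end 99 <= 259? ✓; end 99 <= 311? ✓; start 20 < 377? ✓ → yes.
W: end 782 <= 259? ✗; end 782 <= 311? ✗; start 679 < 377? ✗ → no.
Result: B, V.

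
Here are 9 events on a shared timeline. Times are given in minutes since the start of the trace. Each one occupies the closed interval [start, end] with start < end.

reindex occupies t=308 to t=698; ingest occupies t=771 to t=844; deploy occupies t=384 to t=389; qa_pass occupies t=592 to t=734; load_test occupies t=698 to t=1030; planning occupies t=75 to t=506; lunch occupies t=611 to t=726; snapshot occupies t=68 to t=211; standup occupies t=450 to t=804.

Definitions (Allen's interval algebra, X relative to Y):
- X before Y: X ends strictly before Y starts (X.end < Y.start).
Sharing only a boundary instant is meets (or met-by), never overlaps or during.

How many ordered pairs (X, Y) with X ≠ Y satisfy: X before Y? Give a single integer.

19

Checking all 72 ordered pairs for relation 'before'; matching pairs in alphabetical order:
(deploy, ingest): deploy before ingest ✓
(deploy, load_test): deploy before load_test ✓
(deploy, lunch): deploy before lunch ✓
(deploy, qa_pass): deploy before qa_pass ✓
(deploy, standup): deploy before standup ✓
(lunch, ingest): lunch before ingest ✓
(planning, ingest): planning before ingest ✓
(planning, load_test): planning before load_test ✓
(planning, lunch): planning before lunch ✓
(planning, qa_pass): planning before qa_pass ✓
(qa_pass, ingest): qa_pass before ingest ✓
(reindex, ingest): reindex before ingest ✓
(snapshot, deploy): snapshot before deploy ✓
(snapshot, ingest): snapshot before ingest ✓
(snapshot, load_test): snapshot before load_test ✓
(snapshot, lunch): snapshot before lunch ✓
(snapshot, qa_pass): snapshot before qa_pass ✓
(snapshot, reindex): snapshot before reindex ✓
(snapshot, standup): snapshot before standup ✓
Count: 19.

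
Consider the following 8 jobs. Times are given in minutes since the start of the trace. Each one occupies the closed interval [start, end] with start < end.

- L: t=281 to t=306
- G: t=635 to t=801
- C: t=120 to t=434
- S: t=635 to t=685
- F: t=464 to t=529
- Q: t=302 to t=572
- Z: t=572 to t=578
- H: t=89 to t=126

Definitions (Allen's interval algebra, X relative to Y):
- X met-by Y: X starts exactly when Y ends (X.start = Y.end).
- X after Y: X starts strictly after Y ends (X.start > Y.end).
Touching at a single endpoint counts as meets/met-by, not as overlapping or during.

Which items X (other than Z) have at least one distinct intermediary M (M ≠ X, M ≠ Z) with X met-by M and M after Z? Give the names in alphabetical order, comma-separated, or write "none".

none

Target Z = [t=572, t=578].
Intermediaries M with M after Z: G, S.
Via G — items with X met-by G: none.
Via S — items with X met-by S: none.
Union: none.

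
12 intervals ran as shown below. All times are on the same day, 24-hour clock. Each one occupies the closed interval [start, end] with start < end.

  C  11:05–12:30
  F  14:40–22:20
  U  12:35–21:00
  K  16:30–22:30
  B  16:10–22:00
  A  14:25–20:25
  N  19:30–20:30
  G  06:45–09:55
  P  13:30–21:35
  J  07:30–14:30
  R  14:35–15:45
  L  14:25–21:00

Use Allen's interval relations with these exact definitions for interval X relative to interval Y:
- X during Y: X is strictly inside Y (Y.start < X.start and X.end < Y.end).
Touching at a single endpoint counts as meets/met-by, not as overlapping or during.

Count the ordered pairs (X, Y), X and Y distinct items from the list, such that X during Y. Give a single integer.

Checking all 132 ordered pairs for relation 'during'; matching pairs in alphabetical order:
(A, P): A during P ✓
(A, U): A during U ✓
(B, F): B during F ✓
(C, J): C during J ✓
(L, P): L during P ✓
(N, B): N during B ✓
(N, F): N during F ✓
(N, K): N during K ✓
(N, L): N during L ✓
(N, P): N during P ✓
(N, U): N during U ✓
(R, A): R during A ✓
(R, L): R during L ✓
(R, P): R during P ✓
(R, U): R during U ✓
Count: 15.

15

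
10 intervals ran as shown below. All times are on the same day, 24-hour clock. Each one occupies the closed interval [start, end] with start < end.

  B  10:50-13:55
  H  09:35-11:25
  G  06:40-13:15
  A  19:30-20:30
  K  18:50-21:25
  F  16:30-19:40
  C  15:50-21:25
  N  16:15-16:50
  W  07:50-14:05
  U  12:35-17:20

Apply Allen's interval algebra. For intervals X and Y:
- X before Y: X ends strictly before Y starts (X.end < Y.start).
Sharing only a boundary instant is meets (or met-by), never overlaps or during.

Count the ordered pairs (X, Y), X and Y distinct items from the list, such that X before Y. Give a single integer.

25

Checking all 90 ordered pairs for relation 'before'; matching pairs in alphabetical order:
(B, A): B before A ✓
(B, C): B before C ✓
(B, F): B before F ✓
(B, K): B before K ✓
(B, N): B before N ✓
(G, A): G before A ✓
(G, C): G before C ✓
(G, F): G before F ✓
(G, K): G before K ✓
(G, N): G before N ✓
(H, A): H before A ✓
(H, C): H before C ✓
(H, F): H before F ✓
(H, K): H before K ✓
(H, N): H before N ✓
(H, U): H before U ✓
(N, A): N before A ✓
(N, K): N before K ✓
(U, A): U before A ✓
(U, K): U before K ✓
(W, A): W before A ✓
(W, C): W before C ✓
(W, F): W before F ✓
(W, K): W before K ✓
... plus 1 further pairs not listed.
Count: 25.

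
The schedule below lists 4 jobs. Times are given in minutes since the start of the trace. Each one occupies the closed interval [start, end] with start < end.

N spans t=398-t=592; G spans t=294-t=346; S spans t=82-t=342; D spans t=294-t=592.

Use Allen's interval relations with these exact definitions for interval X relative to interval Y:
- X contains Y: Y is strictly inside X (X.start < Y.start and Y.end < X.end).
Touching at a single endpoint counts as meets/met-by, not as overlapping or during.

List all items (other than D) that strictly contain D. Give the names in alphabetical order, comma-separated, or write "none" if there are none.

Target D = [t=294, t=592].
G [t=294, t=346] → starts → no.
N [t=398, t=592] → finishes → no.
S [t=82, t=342] → overlaps → no.
Result: none.

none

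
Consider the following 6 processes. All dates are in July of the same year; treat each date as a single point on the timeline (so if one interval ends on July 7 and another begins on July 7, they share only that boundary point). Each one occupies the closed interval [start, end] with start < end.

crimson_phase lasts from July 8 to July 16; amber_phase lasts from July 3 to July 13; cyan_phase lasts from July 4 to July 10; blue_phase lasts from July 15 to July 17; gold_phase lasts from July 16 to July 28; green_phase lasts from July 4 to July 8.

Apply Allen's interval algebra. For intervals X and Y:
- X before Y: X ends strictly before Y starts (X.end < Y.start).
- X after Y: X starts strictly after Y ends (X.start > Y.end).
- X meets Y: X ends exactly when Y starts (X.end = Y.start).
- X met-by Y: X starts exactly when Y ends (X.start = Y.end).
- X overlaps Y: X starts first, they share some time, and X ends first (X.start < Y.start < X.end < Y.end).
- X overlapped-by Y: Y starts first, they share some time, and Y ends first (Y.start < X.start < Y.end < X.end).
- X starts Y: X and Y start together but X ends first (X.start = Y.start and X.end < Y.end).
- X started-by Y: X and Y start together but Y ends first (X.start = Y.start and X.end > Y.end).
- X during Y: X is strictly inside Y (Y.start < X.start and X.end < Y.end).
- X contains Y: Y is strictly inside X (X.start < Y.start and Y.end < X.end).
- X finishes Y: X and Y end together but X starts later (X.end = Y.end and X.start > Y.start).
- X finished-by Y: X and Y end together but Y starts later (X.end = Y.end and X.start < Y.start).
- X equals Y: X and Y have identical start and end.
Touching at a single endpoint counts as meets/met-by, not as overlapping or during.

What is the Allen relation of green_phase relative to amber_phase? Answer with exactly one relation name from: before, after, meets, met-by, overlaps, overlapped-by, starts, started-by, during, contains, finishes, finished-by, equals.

green_phase = [July 4, July 8]; amber_phase = [July 3, July 13].
Compare endpoints: green_phase.start > amber_phase.start, green_phase.start < amber_phase.end, green_phase.end > amber_phase.start, green_phase.end < amber_phase.end.
That pattern is 'during'.

during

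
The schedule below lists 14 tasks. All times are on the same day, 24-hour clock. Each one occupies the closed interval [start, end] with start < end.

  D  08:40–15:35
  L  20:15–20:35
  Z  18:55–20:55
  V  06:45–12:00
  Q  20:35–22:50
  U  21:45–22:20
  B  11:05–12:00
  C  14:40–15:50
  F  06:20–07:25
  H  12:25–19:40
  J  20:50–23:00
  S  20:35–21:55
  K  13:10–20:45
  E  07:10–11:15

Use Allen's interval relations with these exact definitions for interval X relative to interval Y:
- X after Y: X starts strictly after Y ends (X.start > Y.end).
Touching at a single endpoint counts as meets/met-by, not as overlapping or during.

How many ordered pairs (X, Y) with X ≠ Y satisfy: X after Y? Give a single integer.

Checking all 182 ordered pairs for relation 'after'; matching pairs in alphabetical order:
(B, F): B after F ✓
(C, B): C after B ✓
(C, E): C after E ✓
(C, F): C after F ✓
(C, V): C after V ✓
(D, F): D after F ✓
(H, B): H after B ✓
(H, E): H after E ✓
(H, F): H after F ✓
(H, V): H after V ✓
(J, B): J after B ✓
(J, C): J after C ✓
(J, D): J after D ✓
(J, E): J after E ✓
(J, F): J after F ✓
(J, H): J after H ✓
(J, K): J after K ✓
(J, L): J after L ✓
(J, V): J after V ✓
(K, B): K after B ✓
(K, E): K after E ✓
(K, F): K after F ✓
(K, V): K after V ✓
(L, B): L after B ✓
... plus 36 further pairs not listed.
Count: 60.

60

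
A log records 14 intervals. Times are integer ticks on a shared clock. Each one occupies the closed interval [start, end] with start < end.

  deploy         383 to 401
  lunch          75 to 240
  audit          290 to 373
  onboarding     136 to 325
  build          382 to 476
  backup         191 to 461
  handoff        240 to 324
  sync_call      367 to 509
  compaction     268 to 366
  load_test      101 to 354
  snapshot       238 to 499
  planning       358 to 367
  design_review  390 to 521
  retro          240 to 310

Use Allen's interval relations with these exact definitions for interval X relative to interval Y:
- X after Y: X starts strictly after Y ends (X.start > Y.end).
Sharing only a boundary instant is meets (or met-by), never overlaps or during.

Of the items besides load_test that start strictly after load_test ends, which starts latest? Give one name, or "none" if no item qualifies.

design_review

Target load_test = [101, 354].
audit [290, 373] → overlapped-by → excluded.
backup [191, 461] → overlapped-by → excluded.
build [382, 476] → after → candidate.
compaction [268, 366] → overlapped-by → excluded.
deploy [383, 401] → after → candidate.
design_review [390, 521] → after → candidate.
handoff [240, 324] → during → excluded.
lunch [75, 240] → overlaps → excluded.
onboarding [136, 325] → during → excluded.
planning [358, 367] → after → candidate.
retro [240, 310] → during → excluded.
snapshot [238, 499] → overlapped-by → excluded.
sync_call [367, 509] → after → candidate.
Among candidates, latest start is 390 → design_review.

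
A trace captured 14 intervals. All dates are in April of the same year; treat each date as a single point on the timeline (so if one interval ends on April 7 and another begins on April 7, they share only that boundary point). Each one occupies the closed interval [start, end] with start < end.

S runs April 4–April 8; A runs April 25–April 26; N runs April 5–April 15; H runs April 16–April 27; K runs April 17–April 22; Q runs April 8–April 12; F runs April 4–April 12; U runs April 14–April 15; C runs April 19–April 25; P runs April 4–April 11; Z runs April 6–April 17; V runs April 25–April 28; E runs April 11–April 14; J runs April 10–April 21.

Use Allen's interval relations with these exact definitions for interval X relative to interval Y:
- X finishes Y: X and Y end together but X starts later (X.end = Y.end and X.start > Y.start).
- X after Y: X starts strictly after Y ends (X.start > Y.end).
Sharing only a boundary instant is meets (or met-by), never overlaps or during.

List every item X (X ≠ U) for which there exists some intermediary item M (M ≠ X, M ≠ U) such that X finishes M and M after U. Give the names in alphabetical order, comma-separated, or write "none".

none

Target U = [April 14, April 15].
Intermediaries M with M after U: A, C, H, K, V.
Via A — items with X finishes A: none.
Via C — items with X finishes C: none.
Via H — items with X finishes H: none.
Via K — items with X finishes K: none.
Via V — items with X finishes V: none.
Union: none.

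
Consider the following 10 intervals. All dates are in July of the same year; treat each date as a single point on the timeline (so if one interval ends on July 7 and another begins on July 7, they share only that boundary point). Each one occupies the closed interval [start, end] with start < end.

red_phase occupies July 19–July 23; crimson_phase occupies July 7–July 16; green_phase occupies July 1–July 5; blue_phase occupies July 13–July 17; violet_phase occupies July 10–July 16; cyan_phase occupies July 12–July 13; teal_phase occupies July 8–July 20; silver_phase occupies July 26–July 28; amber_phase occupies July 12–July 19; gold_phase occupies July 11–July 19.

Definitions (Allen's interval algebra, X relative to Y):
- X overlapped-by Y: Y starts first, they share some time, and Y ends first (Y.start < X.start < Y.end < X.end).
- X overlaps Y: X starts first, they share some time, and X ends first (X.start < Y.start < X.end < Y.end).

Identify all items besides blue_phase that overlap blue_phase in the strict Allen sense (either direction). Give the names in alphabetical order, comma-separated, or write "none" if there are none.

crimson_phase, violet_phase

Target blue_phase = [July 13, July 17].
amber_phase [July 12, July 19] → contains → no.
crimson_phase [July 7, July 16] → overlaps → yes.
cyan_phase [July 12, July 13] → meets → no.
gold_phase [July 11, July 19] → contains → no.
green_phase [July 1, July 5] → before → no.
red_phase [July 19, July 23] → after → no.
silver_phase [July 26, July 28] → after → no.
teal_phase [July 8, July 20] → contains → no.
violet_phase [July 10, July 16] → overlaps → yes.
Result: crimson_phase, violet_phase.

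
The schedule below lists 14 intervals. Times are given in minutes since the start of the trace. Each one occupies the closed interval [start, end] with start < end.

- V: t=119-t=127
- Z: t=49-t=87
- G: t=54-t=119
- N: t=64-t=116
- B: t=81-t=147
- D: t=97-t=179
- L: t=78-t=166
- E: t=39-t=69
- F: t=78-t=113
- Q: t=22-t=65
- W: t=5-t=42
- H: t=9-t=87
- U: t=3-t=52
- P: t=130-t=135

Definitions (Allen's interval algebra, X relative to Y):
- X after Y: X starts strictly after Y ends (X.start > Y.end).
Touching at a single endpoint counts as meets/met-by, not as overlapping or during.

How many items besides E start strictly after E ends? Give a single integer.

6

Target E = [t=39, t=69].
B [t=81, t=147] → after → counts.
D [t=97, t=179] → after → counts.
F [t=78, t=113] → after → counts.
G [t=54, t=119] → overlapped-by → no.
H [t=9, t=87] → contains → no.
L [t=78, t=166] → after → counts.
N [t=64, t=116] → overlapped-by → no.
P [t=130, t=135] → after → counts.
Q [t=22, t=65] → overlaps → no.
U [t=3, t=52] → overlaps → no.
V [t=119, t=127] → after → counts.
W [t=5, t=42] → overlaps → no.
Z [t=49, t=87] → overlapped-by → no.
Total: 6.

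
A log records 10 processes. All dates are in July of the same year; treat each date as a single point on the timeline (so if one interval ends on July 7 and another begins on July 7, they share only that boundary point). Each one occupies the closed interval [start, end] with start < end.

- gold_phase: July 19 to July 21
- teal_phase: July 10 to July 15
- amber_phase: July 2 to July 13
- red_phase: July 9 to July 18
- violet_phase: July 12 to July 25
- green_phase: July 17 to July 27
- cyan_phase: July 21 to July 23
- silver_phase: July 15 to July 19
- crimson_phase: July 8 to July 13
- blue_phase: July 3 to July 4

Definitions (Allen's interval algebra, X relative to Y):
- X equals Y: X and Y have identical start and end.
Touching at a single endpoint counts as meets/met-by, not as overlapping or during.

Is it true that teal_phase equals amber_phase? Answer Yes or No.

teal_phase = [July 10, July 15], amber_phase = [July 2, July 13].
Actual relation of teal_phase to amber_phase: overlapped-by.
Asked whether 'equals' holds → No.

No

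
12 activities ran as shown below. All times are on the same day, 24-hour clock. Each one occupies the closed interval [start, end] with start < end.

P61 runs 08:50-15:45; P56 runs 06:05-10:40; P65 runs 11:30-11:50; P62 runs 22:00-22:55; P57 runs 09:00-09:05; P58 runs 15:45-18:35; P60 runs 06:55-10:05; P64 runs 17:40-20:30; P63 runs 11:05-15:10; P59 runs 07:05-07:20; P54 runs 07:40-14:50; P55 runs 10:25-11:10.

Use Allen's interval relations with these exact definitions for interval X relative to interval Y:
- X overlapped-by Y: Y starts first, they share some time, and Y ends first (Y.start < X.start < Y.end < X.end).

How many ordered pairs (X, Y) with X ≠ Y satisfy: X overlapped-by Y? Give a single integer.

Checking all 132 ordered pairs for relation 'overlapped-by'; matching pairs in alphabetical order:
(P54, P56): P54 overlapped-by P56 ✓
(P54, P60): P54 overlapped-by P60 ✓
(P55, P56): P55 overlapped-by P56 ✓
(P61, P54): P61 overlapped-by P54 ✓
(P61, P56): P61 overlapped-by P56 ✓
(P61, P60): P61 overlapped-by P60 ✓
(P63, P54): P63 overlapped-by P54 ✓
(P63, P55): P63 overlapped-by P55 ✓
(P64, P58): P64 overlapped-by P58 ✓
Count: 9.

9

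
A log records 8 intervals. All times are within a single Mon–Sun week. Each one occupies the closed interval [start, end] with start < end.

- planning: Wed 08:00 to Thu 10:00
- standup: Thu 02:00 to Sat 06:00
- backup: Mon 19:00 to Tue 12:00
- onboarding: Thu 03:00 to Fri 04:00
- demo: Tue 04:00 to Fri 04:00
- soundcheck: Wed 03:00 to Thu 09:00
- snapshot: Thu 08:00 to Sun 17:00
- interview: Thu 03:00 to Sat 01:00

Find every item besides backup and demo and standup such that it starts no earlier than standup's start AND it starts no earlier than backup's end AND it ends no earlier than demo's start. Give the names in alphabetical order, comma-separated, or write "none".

Conditions: its start is no earlier than standup's start (X.start >= Thu 02:00) AND its start is no earlier than backup's end (X.start >= Tue 12:00) AND its end is no earlier than demo's start (X.end >= Tue 04:00).
interview: start Thu 03:00 >= Thu 02:00? ✓; start Thu 03:00 >= Tue 12:00? ✓; end Sat 01:00 >= Tue 04:00? ✓ → yes.
onboarding: start Thu 03:00 >= Thu 02:00? ✓; start Thu 03:00 >= Tue 12:00? ✓; end Fri 04:00 >= Tue 04:00? ✓ → yes.
planning: start Wed 08:00 >= Thu 02:00? ✗; start Wed 08:00 >= Tue 12:00? ✓; end Thu 10:00 >= Tue 04:00? ✓ → no.
snapshot: start Thu 08:00 >= Thu 02:00? ✓; start Thu 08:00 >= Tue 12:00? ✓; end Sun 17:00 >= Tue 04:00? ✓ → yes.
soundcheck: start Wed 03:00 >= Thu 02:00? ✗; start Wed 03:00 >= Tue 12:00? ✓; end Thu 09:00 >= Tue 04:00? ✓ → no.
Result: interview, onboarding, snapshot.

interview, onboarding, snapshot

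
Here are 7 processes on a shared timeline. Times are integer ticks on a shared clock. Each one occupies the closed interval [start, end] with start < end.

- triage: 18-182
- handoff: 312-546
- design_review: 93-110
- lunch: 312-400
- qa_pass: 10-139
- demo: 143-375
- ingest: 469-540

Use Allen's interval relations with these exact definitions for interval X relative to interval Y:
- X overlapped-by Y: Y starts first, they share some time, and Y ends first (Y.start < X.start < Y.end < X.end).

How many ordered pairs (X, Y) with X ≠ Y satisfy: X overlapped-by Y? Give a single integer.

4

Checking all 42 ordered pairs for relation 'overlapped-by'; matching pairs in alphabetical order:
(demo, triage): demo overlapped-by triage ✓
(handoff, demo): handoff overlapped-by demo ✓
(lunch, demo): lunch overlapped-by demo ✓
(triage, qa_pass): triage overlapped-by qa_pass ✓
Count: 4.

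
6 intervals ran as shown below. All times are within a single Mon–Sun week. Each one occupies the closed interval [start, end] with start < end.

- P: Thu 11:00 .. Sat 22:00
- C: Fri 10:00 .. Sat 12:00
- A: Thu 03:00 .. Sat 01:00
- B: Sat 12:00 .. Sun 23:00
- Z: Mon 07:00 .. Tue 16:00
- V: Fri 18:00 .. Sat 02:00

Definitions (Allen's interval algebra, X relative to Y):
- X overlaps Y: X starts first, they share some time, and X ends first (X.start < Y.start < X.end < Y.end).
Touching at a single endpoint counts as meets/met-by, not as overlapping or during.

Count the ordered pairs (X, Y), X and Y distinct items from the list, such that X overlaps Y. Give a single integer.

Checking all 30 ordered pairs for relation 'overlaps'; matching pairs in alphabetical order:
(A, C): A overlaps C ✓
(A, P): A overlaps P ✓
(A, V): A overlaps V ✓
(P, B): P overlaps B ✓
Count: 4.

4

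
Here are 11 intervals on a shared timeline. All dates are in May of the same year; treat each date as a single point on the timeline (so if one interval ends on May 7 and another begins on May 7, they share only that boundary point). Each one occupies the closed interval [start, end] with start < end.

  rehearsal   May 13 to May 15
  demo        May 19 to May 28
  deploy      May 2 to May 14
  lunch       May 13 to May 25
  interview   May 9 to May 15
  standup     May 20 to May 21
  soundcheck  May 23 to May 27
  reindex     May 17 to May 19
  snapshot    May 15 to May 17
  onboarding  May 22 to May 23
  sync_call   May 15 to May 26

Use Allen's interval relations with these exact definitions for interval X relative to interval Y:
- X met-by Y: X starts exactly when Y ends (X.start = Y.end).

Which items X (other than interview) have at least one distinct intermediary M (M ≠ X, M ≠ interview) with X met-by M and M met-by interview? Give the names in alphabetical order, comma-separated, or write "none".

reindex

Target interview = [May 9, May 15].
Intermediaries M with M met-by interview: snapshot, sync_call.
Via snapshot — items with X met-by snapshot: reindex.
Via sync_call — items with X met-by sync_call: none.
Union: reindex.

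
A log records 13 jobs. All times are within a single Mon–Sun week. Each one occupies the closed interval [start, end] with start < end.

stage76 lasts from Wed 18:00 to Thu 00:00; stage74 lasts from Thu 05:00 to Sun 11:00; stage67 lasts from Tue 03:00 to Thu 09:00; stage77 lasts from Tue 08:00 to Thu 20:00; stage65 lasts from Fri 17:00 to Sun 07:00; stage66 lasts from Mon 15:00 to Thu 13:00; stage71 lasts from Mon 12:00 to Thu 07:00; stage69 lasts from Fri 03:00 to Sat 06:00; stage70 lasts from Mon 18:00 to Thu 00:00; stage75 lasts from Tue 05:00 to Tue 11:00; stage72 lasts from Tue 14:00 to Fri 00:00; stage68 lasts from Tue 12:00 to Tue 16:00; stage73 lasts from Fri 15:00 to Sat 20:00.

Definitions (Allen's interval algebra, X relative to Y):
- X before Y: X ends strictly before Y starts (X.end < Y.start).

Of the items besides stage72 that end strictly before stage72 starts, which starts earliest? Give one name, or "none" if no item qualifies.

Target stage72 = [Tue 14:00, Fri 00:00].
stage65 [Fri 17:00, Sun 07:00] → after → excluded.
stage66 [Mon 15:00, Thu 13:00] → overlaps → excluded.
stage67 [Tue 03:00, Thu 09:00] → overlaps → excluded.
stage68 [Tue 12:00, Tue 16:00] → overlaps → excluded.
stage69 [Fri 03:00, Sat 06:00] → after → excluded.
stage70 [Mon 18:00, Thu 00:00] → overlaps → excluded.
stage71 [Mon 12:00, Thu 07:00] → overlaps → excluded.
stage73 [Fri 15:00, Sat 20:00] → after → excluded.
stage74 [Thu 05:00, Sun 11:00] → overlapped-by → excluded.
stage75 [Tue 05:00, Tue 11:00] → before → candidate.
stage76 [Wed 18:00, Thu 00:00] → during → excluded.
stage77 [Tue 08:00, Thu 20:00] → overlaps → excluded.
Among candidates, earliest start is Tue 05:00 → stage75.

stage75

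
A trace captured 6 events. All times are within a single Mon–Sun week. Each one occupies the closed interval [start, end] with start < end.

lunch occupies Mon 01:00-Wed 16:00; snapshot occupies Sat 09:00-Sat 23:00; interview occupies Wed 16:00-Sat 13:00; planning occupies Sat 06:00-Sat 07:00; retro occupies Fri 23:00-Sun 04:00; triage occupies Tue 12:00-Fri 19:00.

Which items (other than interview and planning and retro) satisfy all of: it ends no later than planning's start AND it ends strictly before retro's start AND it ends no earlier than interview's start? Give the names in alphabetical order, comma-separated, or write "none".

Conditions: its end is no later than planning's start (X.end <= Sat 06:00) AND its end is strictly before retro's start (X.end < Fri 23:00) AND its end is no earlier than interview's start (X.end >= Wed 16:00).
lunch: end Wed 16:00 <= Sat 06:00? ✓; end Wed 16:00 < Fri 23:00? ✓; end Wed 16:00 >= Wed 16:00? ✓ → yes.
snapshot: end Sat 23:00 <= Sat 06:00? ✗; end Sat 23:00 < Fri 23:00? ✗; end Sat 23:00 >= Wed 16:00? ✓ → no.
triage: end Fri 19:00 <= Sat 06:00? ✓; end Fri 19:00 < Fri 23:00? ✓; end Fri 19:00 >= Wed 16:00? ✓ → yes.
Result: lunch, triage.

lunch, triage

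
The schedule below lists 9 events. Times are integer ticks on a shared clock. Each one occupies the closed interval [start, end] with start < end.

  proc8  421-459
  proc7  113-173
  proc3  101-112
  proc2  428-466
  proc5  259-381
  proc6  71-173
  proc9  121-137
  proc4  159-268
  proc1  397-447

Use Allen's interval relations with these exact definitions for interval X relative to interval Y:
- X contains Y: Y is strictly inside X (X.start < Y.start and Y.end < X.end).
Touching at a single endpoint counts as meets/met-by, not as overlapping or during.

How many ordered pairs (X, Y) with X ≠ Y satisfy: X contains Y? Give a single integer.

3

Checking all 72 ordered pairs for relation 'contains'; matching pairs in alphabetical order:
(proc6, proc3): proc6 contains proc3 ✓
(proc6, proc9): proc6 contains proc9 ✓
(proc7, proc9): proc7 contains proc9 ✓
Count: 3.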